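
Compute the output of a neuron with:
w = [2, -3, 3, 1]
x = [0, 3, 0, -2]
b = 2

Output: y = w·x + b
y = -9

y = (2)(0) + (-3)(3) + (3)(0) + (1)(-2) + 2 = -9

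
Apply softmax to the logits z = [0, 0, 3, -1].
p = [0.0445, 0.0445, 0.8945, 0.0164]

exp(z) = [1, 1, 20.09, 0.3679]
Sum = 22.45
p = [0.0445, 0.0445, 0.8945, 0.0164]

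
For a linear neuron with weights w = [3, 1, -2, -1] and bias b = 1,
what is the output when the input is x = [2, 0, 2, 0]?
y = 3

y = (3)(2) + (1)(0) + (-2)(2) + (-1)(0) + 1 = 3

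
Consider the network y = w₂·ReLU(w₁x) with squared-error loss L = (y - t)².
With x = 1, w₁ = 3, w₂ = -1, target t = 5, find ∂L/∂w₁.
∂L/∂w₁ = 16

Forward pass:
z = w₁x = 3×1 = 3
h = ReLU(3) = 3
y = w₂h = -1×3 = -3

Backward pass:
∂L/∂y = 2(y - t) = 2(-3 - 5) = -16
∂y/∂h = w₂ = -1
∂h/∂z = 1 (ReLU derivative)
∂z/∂w₁ = x = 1

∂L/∂w₁ = -16 × -1 × 1 × 1 = 16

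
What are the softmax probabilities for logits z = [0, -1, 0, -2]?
p = [0.3995, 0.147, 0.3995, 0.0541]

exp(z) = [1, 0.3679, 1, 0.1353]
Sum = 2.503
p = [0.3995, 0.147, 0.3995, 0.0541]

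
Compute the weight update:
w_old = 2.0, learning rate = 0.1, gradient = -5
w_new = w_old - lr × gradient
w_new = 2.5

w_new = w - η·∂L/∂w = 2.0 - 0.1×(-5) = 2.0 - (-0.5) = 2.5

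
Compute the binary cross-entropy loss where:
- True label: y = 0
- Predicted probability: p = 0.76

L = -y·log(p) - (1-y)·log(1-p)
L = 1.427

L = -0·log(0.76) - 1·log(0.24) = -log(0.24) = 1.427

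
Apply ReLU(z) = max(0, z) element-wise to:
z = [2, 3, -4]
h = [2, 3, 0]

ReLU applied element-wise: max(0,2)=2, max(0,3)=3, max(0,-4)=0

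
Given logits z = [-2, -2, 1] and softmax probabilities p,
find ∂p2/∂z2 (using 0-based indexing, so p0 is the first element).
∂p2/∂z2 = 0.08236

p = softmax(z) = [0.04528, 0.04528, 0.9094]
p2 = 0.9094

∂p2/∂z2 = p2(1 - p2) = 0.9094 × (1 - 0.9094) = 0.08236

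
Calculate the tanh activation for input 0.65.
0.5717

tanh(0.65) = (e^(0.65) - e^(-0.65))/(e^(0.65) + e^(-0.65)) = 0.5717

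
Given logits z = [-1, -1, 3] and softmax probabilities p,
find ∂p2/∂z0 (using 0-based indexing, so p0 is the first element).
∂p2/∂z0 = -0.01704

p = softmax(z) = [0.01767, 0.01767, 0.9647]
p2 = 0.9647, p0 = 0.01767

∂p2/∂z0 = -p2 × p0 = -0.9647 × 0.01767 = -0.01704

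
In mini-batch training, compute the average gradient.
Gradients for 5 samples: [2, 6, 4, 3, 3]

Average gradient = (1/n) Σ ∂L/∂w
Average gradient = 3.6

Average = (1/5)(2 + 6 + 4 + 3 + 3) = 18/5 = 3.6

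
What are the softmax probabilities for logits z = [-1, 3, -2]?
p = [0.0179, 0.9756, 0.0066]

exp(z) = [0.3679, 20.09, 0.1353]
Sum = 20.59
p = [0.0179, 0.9756, 0.0066]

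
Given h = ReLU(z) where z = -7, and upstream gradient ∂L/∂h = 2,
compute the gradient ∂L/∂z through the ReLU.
∂L/∂z = 0

h = ReLU(-7) = 0
Since z < 0: ∂h/∂z = 0
∂L/∂z = ∂L/∂h · ∂h/∂z = 2 × 0 = 0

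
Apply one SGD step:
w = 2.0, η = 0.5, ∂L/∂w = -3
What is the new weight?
w_new = 3.5

w_new = w - η·∂L/∂w = 2.0 - 0.5×(-3) = 2.0 - (-1.5) = 3.5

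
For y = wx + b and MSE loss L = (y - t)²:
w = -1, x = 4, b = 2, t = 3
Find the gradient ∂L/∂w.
∂L/∂w = -40

y = wx + b = (-1)(4) + 2 = -2
∂L/∂y = 2(y - t) = 2(-2 - 3) = -10
∂y/∂w = x = 4
∂L/∂w = ∂L/∂y · ∂y/∂w = -10 × 4 = -40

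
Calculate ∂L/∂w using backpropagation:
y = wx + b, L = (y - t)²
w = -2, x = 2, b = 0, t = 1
∂L/∂w = -20

y = wx + b = (-2)(2) + 0 = -4
∂L/∂y = 2(y - t) = 2(-4 - 1) = -10
∂y/∂w = x = 2
∂L/∂w = ∂L/∂y · ∂y/∂w = -10 × 2 = -20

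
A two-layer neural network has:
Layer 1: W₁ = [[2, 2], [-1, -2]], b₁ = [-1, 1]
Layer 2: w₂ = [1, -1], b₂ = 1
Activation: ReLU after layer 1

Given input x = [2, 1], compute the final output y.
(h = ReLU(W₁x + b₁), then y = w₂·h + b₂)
y = 6

Layer 1 pre-activation: z₁ = [5, -3]
After ReLU: h = [5, 0]
Layer 2 output: y = 1×5 + -1×0 + 1 = 6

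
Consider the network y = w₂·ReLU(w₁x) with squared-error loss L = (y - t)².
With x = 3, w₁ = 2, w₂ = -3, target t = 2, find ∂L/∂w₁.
∂L/∂w₁ = 360

Forward pass:
z = w₁x = 2×3 = 6
h = ReLU(6) = 6
y = w₂h = -3×6 = -18

Backward pass:
∂L/∂y = 2(y - t) = 2(-18 - 2) = -40
∂y/∂h = w₂ = -3
∂h/∂z = 1 (ReLU derivative)
∂z/∂w₁ = x = 3

∂L/∂w₁ = -40 × -3 × 1 × 3 = 360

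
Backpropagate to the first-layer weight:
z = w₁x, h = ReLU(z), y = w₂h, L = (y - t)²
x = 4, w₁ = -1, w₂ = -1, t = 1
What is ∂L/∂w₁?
∂L/∂w₁ = 0

Forward pass:
z = w₁x = -1×4 = -4
h = ReLU(-4) = 0
y = w₂h = -1×0 = 0

Backward pass:
∂L/∂y = 2(y - t) = 2(0 - 1) = -2
∂y/∂h = w₂ = -1
∂h/∂z = 0 (ReLU derivative)
∂z/∂w₁ = x = 4

∂L/∂w₁ = -2 × -1 × 0 × 4 = 0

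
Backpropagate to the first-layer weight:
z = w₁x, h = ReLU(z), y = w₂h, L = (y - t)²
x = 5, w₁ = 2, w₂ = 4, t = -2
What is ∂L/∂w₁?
∂L/∂w₁ = 1680

Forward pass:
z = w₁x = 2×5 = 10
h = ReLU(10) = 10
y = w₂h = 4×10 = 40

Backward pass:
∂L/∂y = 2(y - t) = 2(40 - -2) = 84
∂y/∂h = w₂ = 4
∂h/∂z = 1 (ReLU derivative)
∂z/∂w₁ = x = 5

∂L/∂w₁ = 84 × 4 × 1 × 5 = 1680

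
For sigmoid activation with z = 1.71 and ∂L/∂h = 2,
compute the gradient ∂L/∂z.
∂L/∂z = 0.2594

σ(1.71) = 0.8468
σ'(1.71) = σ(1.71)(1 - σ(1.71)) = 0.8468 × 0.1532 = 0.1297
∂L/∂z = ∂L/∂h · σ'(z) = 2 × 0.1297 = 0.2594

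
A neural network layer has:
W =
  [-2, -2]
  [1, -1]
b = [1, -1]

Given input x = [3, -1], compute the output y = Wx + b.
y = [-3, 3]

Wx = [-2×3 + -2×-1, 1×3 + -1×-1]
   = [-4, 4]
y = Wx + b = [-4 + 1, 4 + -1] = [-3, 3]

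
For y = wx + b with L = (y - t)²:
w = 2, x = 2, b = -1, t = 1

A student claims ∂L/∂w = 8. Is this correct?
Correct

y = (2)(2) + -1 = 3
∂L/∂y = 2(y - t) = 2(3 - 1) = 4
∂y/∂w = x = 2
∂L/∂w = 4 × 2 = 8

Claimed value: 8
Correct: The correct gradient is 8.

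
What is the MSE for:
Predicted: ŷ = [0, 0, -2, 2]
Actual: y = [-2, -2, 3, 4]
MSE = 9.25

MSE = (1/4)((0--2)² + (0--2)² + (-2-3)² + (2-4)²) = (1/4)(4 + 4 + 25 + 4) = 9.25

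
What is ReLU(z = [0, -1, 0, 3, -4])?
h = [0, 0, 0, 3, 0]

ReLU applied element-wise: max(0,0)=0, max(0,-1)=0, max(0,0)=0, max(0,3)=3, max(0,-4)=0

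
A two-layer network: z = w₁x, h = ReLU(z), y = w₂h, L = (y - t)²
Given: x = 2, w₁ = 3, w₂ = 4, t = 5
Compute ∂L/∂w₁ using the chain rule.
∂L/∂w₁ = 304

Forward pass:
z = w₁x = 3×2 = 6
h = ReLU(6) = 6
y = w₂h = 4×6 = 24

Backward pass:
∂L/∂y = 2(y - t) = 2(24 - 5) = 38
∂y/∂h = w₂ = 4
∂h/∂z = 1 (ReLU derivative)
∂z/∂w₁ = x = 2

∂L/∂w₁ = 38 × 4 × 1 × 2 = 304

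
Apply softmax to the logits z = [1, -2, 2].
p = [0.2654, 0.0132, 0.7214]

exp(z) = [2.718, 0.1353, 7.389]
Sum = 10.24
p = [0.2654, 0.0132, 0.7214]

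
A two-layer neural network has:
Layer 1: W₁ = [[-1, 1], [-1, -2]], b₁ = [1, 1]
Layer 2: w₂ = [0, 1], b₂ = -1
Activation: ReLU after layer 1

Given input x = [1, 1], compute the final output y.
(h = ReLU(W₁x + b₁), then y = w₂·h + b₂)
y = -1

Layer 1 pre-activation: z₁ = [1, -2]
After ReLU: h = [1, 0]
Layer 2 output: y = 0×1 + 1×0 + -1 = -1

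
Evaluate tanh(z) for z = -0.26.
-0.2543

tanh(-0.26) = (e^(-0.26) - e^(0.26))/(e^(-0.26) + e^(0.26)) = -0.2543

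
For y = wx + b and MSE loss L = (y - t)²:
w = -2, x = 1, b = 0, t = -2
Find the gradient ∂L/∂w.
∂L/∂w = 0

y = wx + b = (-2)(1) + 0 = -2
∂L/∂y = 2(y - t) = 2(-2 - -2) = 0
∂y/∂w = x = 1
∂L/∂w = ∂L/∂y · ∂y/∂w = 0 × 1 = 0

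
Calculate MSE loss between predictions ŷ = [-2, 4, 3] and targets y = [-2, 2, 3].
MSE = 1.333

MSE = (1/3)((-2--2)² + (4-2)² + (3-3)²) = (1/3)(0 + 4 + 0) = 1.333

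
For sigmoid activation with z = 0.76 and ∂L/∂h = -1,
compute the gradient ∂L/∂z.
∂L/∂z = -0.2171

σ(0.76) = 0.6814
σ'(0.76) = σ(0.76)(1 - σ(0.76)) = 0.6814 × 0.3186 = 0.2171
∂L/∂z = ∂L/∂h · σ'(z) = -1 × 0.2171 = -0.2171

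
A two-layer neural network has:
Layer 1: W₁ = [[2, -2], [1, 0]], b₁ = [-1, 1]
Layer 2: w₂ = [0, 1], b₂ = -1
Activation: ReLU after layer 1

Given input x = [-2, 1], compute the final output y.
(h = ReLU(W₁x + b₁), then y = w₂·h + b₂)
y = -1

Layer 1 pre-activation: z₁ = [-7, -1]
After ReLU: h = [0, 0]
Layer 2 output: y = 0×0 + 1×0 + -1 = -1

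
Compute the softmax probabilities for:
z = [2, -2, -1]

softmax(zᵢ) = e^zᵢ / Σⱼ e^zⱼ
p = [0.9362, 0.0171, 0.0466]

exp(z) = [7.389, 0.1353, 0.3679]
Sum = 7.892
p = [0.9362, 0.0171, 0.0466]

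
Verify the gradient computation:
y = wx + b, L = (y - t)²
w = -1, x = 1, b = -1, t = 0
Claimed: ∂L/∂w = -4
Correct

y = (-1)(1) + -1 = -2
∂L/∂y = 2(y - t) = 2(-2 - 0) = -4
∂y/∂w = x = 1
∂L/∂w = -4 × 1 = -4

Claimed value: -4
Correct: The correct gradient is -4.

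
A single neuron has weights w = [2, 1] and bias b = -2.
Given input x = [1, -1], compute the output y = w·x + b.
y = -1

y = (2)(1) + (1)(-1) + -2 = -1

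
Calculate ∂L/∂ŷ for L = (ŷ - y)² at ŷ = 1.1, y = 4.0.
∂L/∂ŷ = -5.8

∂L/∂ŷ = 2(ŷ - y) = 2(1.1 - 4.0) = 2(-2.9) = -5.8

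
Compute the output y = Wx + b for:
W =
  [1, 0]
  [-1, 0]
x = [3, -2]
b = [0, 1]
y = [3, -2]

Wx = [1×3 + 0×-2, -1×3 + 0×-2]
   = [3, -3]
y = Wx + b = [3 + 0, -3 + 1] = [3, -2]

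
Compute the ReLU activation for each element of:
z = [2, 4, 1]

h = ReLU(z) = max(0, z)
h = [2, 4, 1]

ReLU applied element-wise: max(0,2)=2, max(0,4)=4, max(0,1)=1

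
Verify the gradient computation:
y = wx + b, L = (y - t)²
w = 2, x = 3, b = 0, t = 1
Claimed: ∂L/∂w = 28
Incorrect

y = (2)(3) + 0 = 6
∂L/∂y = 2(y - t) = 2(6 - 1) = 10
∂y/∂w = x = 3
∂L/∂w = 10 × 3 = 30

Claimed value: 28
Incorrect: The correct gradient is 30.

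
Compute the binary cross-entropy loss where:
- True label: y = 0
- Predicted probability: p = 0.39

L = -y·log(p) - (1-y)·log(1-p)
L = 0.4943

L = -0·log(0.39) - 1·log(0.61) = -log(0.61) = 0.4943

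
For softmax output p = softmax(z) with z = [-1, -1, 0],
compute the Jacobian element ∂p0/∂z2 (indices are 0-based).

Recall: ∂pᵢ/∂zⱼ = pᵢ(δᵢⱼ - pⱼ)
∂p0/∂z2 = -0.1221

p = softmax(z) = [0.2119, 0.2119, 0.5761]
p0 = 0.2119, p2 = 0.5761

∂p0/∂z2 = -p0 × p2 = -0.2119 × 0.5761 = -0.1221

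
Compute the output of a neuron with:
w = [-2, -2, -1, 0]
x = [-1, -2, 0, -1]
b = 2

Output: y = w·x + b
y = 8

y = (-2)(-1) + (-2)(-2) + (-1)(0) + (0)(-1) + 2 = 8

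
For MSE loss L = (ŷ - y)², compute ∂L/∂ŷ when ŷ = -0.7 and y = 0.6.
∂L/∂ŷ = -2.6

∂L/∂ŷ = 2(ŷ - y) = 2(-0.7 - 0.6) = 2(-1.3) = -2.6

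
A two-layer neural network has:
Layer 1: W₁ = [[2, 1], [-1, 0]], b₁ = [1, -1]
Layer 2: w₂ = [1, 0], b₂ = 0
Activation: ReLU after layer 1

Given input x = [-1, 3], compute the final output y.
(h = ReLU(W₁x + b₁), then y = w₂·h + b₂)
y = 2

Layer 1 pre-activation: z₁ = [2, 0]
After ReLU: h = [2, 0]
Layer 2 output: y = 1×2 + 0×0 + 0 = 2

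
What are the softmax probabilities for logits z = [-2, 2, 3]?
p = [0.0049, 0.2676, 0.7275]

exp(z) = [0.1353, 7.389, 20.09]
Sum = 27.61
p = [0.0049, 0.2676, 0.7275]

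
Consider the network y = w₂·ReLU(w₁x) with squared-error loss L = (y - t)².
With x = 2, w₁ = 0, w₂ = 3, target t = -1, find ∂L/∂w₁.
∂L/∂w₁ = 0

Forward pass:
z = w₁x = 0×2 = 0
h = ReLU(0) = 0
y = w₂h = 3×0 = 0

Backward pass:
∂L/∂y = 2(y - t) = 2(0 - -1) = 2
∂y/∂h = w₂ = 3
∂h/∂z = 0 (ReLU derivative)
∂z/∂w₁ = x = 2

∂L/∂w₁ = 2 × 3 × 0 × 2 = 0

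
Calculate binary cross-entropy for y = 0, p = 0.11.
L = 0.1165

L = -0·log(0.11) - 1·log(0.89) = -log(0.89) = 0.1165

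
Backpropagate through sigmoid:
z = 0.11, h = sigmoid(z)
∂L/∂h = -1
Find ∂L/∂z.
∂L/∂z = -0.2492

σ(0.11) = 0.5275
σ'(0.11) = σ(0.11)(1 - σ(0.11)) = 0.5275 × 0.4725 = 0.2492
∂L/∂z = ∂L/∂h · σ'(z) = -1 × 0.2492 = -0.2492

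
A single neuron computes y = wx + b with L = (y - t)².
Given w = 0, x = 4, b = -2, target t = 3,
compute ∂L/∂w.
∂L/∂w = -40

y = wx + b = (0)(4) + -2 = -2
∂L/∂y = 2(y - t) = 2(-2 - 3) = -10
∂y/∂w = x = 4
∂L/∂w = ∂L/∂y · ∂y/∂w = -10 × 4 = -40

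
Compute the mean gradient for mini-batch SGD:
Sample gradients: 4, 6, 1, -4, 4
Average gradient = 2.2

Average = (1/5)(4 + 6 + 1 + -4 + 4) = 11/5 = 2.2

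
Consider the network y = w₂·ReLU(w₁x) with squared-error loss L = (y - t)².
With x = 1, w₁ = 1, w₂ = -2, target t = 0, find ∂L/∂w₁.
∂L/∂w₁ = 8

Forward pass:
z = w₁x = 1×1 = 1
h = ReLU(1) = 1
y = w₂h = -2×1 = -2

Backward pass:
∂L/∂y = 2(y - t) = 2(-2 - 0) = -4
∂y/∂h = w₂ = -2
∂h/∂z = 1 (ReLU derivative)
∂z/∂w₁ = x = 1

∂L/∂w₁ = -4 × -2 × 1 × 1 = 8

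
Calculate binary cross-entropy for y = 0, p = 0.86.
L = 1.966

L = -0·log(0.86) - 1·log(0.14) = -log(0.14) = 1.966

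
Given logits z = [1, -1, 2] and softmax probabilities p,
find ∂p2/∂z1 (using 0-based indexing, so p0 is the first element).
∂p2/∂z1 = -0.02477

p = softmax(z) = [0.2595, 0.03512, 0.7054]
p2 = 0.7054, p1 = 0.03512

∂p2/∂z1 = -p2 × p1 = -0.7054 × 0.03512 = -0.02477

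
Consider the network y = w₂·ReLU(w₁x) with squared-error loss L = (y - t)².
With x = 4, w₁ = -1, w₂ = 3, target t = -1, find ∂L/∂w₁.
∂L/∂w₁ = 0

Forward pass:
z = w₁x = -1×4 = -4
h = ReLU(-4) = 0
y = w₂h = 3×0 = 0

Backward pass:
∂L/∂y = 2(y - t) = 2(0 - -1) = 2
∂y/∂h = w₂ = 3
∂h/∂z = 0 (ReLU derivative)
∂z/∂w₁ = x = 4

∂L/∂w₁ = 2 × 3 × 0 × 4 = 0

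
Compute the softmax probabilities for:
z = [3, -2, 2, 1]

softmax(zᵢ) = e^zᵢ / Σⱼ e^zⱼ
p = [0.6623, 0.0045, 0.2436, 0.0896]

exp(z) = [20.09, 0.1353, 7.389, 2.718]
Sum = 30.33
p = [0.6623, 0.0045, 0.2436, 0.0896]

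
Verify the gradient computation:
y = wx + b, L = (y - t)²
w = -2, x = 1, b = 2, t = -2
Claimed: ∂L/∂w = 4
Correct

y = (-2)(1) + 2 = 0
∂L/∂y = 2(y - t) = 2(0 - -2) = 4
∂y/∂w = x = 1
∂L/∂w = 4 × 1 = 4

Claimed value: 4
Correct: The correct gradient is 4.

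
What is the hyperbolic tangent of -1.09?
-0.7969

tanh(-1.09) = (e^(-1.09) - e^(1.09))/(e^(-1.09) + e^(1.09)) = -0.7969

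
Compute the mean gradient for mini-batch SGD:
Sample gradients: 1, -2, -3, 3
Average gradient = -0.25

Average = (1/4)(1 + -2 + -3 + 3) = -1/4 = -0.25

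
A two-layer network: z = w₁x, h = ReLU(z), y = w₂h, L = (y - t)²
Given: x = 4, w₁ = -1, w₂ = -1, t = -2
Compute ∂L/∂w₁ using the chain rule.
∂L/∂w₁ = 0

Forward pass:
z = w₁x = -1×4 = -4
h = ReLU(-4) = 0
y = w₂h = -1×0 = 0

Backward pass:
∂L/∂y = 2(y - t) = 2(0 - -2) = 4
∂y/∂h = w₂ = -1
∂h/∂z = 0 (ReLU derivative)
∂z/∂w₁ = x = 4

∂L/∂w₁ = 4 × -1 × 0 × 4 = 0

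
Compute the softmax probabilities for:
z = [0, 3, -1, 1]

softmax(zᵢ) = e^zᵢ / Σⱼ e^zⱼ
p = [0.0414, 0.831, 0.0152, 0.1125]

exp(z) = [1, 20.09, 0.3679, 2.718]
Sum = 24.17
p = [0.0414, 0.831, 0.0152, 0.1125]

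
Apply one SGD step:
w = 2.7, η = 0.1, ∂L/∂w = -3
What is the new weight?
w_new = 3

w_new = w - η·∂L/∂w = 2.7 - 0.1×(-3) = 2.7 - (-0.3) = 3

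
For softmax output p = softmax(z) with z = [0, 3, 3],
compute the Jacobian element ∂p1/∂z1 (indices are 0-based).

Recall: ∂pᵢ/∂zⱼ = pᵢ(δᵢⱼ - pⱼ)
∂p1/∂z1 = 0.2499

p = softmax(z) = [0.02429, 0.4879, 0.4879]
p1 = 0.4879

∂p1/∂z1 = p1(1 - p1) = 0.4879 × (1 - 0.4879) = 0.2499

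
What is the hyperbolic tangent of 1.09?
0.7969

tanh(1.09) = (e^(1.09) - e^(-1.09))/(e^(1.09) + e^(-1.09)) = 0.7969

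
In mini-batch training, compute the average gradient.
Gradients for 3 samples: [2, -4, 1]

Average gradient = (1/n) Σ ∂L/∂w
Average gradient = -0.3333

Average = (1/3)(2 + -4 + 1) = -1/3 = -0.3333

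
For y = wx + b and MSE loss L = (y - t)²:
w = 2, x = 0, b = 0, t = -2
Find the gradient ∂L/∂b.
∂L/∂b = 4

y = wx + b = (2)(0) + 0 = 0
∂L/∂y = 2(y - t) = 2(0 - -2) = 4
∂y/∂b = 1
∂L/∂b = ∂L/∂y · ∂y/∂b = 4 × 1 = 4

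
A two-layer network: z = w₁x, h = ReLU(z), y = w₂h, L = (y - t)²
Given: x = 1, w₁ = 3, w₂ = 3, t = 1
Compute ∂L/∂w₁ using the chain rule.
∂L/∂w₁ = 48

Forward pass:
z = w₁x = 3×1 = 3
h = ReLU(3) = 3
y = w₂h = 3×3 = 9

Backward pass:
∂L/∂y = 2(y - t) = 2(9 - 1) = 16
∂y/∂h = w₂ = 3
∂h/∂z = 1 (ReLU derivative)
∂z/∂w₁ = x = 1

∂L/∂w₁ = 16 × 3 × 1 × 1 = 48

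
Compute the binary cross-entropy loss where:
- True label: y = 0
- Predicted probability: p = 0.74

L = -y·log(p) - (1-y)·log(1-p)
L = 1.347

L = -0·log(0.74) - 1·log(0.26) = -log(0.26) = 1.347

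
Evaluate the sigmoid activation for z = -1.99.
0.1203

sigmoid(-1.99) = 1/(1 + e^(1.99)) = 1/(1 + 7.316) = 0.1203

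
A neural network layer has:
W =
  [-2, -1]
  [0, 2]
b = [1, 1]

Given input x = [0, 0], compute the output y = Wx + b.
y = [1, 1]

Wx = [-2×0 + -1×0, 0×0 + 2×0]
   = [0, 0]
y = Wx + b = [0 + 1, 0 + 1] = [1, 1]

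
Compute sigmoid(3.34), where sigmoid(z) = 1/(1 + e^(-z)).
0.9658

sigmoid(3.34) = 1/(1 + e^(-3.34)) = 1/(1 + 0.03544) = 0.9658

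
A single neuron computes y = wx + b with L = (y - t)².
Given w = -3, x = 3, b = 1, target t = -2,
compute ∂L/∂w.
∂L/∂w = -36

y = wx + b = (-3)(3) + 1 = -8
∂L/∂y = 2(y - t) = 2(-8 - -2) = -12
∂y/∂w = x = 3
∂L/∂w = ∂L/∂y · ∂y/∂w = -12 × 3 = -36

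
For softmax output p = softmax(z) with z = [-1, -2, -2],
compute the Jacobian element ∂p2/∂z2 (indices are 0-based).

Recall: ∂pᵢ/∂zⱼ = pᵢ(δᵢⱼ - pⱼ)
∂p2/∂z2 = 0.167

p = softmax(z) = [0.5761, 0.2119, 0.2119]
p2 = 0.2119

∂p2/∂z2 = p2(1 - p2) = 0.2119 × (1 - 0.2119) = 0.167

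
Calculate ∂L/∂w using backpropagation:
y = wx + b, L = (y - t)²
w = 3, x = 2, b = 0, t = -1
∂L/∂w = 28

y = wx + b = (3)(2) + 0 = 6
∂L/∂y = 2(y - t) = 2(6 - -1) = 14
∂y/∂w = x = 2
∂L/∂w = ∂L/∂y · ∂y/∂w = 14 × 2 = 28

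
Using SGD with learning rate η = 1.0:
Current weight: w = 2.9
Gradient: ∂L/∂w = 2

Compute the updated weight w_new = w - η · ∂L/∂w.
w_new = 0.9

w_new = w - η·∂L/∂w = 2.9 - 1.0×(2) = 2.9 - (2) = 0.9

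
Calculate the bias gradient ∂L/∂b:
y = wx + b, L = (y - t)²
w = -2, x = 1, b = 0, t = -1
∂L/∂b = -2

y = wx + b = (-2)(1) + 0 = -2
∂L/∂y = 2(y - t) = 2(-2 - -1) = -2
∂y/∂b = 1
∂L/∂b = ∂L/∂y · ∂y/∂b = -2 × 1 = -2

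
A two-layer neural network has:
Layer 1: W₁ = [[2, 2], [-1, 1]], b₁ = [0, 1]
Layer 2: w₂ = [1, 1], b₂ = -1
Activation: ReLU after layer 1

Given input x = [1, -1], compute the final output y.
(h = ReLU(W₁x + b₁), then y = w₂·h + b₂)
y = -1

Layer 1 pre-activation: z₁ = [0, -1]
After ReLU: h = [0, 0]
Layer 2 output: y = 1×0 + 1×0 + -1 = -1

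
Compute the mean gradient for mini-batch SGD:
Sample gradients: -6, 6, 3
Average gradient = 1

Average = (1/3)(-6 + 6 + 3) = 3/3 = 1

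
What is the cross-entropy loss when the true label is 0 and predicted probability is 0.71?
L = 1.238

L = -0·log(0.71) - 1·log(0.29) = -log(0.29) = 1.238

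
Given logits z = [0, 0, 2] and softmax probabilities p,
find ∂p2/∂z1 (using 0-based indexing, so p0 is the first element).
∂p2/∂z1 = -0.08382

p = softmax(z) = [0.1065, 0.1065, 0.787]
p2 = 0.787, p1 = 0.1065

∂p2/∂z1 = -p2 × p1 = -0.787 × 0.1065 = -0.08382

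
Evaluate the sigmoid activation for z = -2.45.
0.07944

sigmoid(-2.45) = 1/(1 + e^(2.45)) = 1/(1 + 11.59) = 0.07944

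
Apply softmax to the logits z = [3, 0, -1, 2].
p = [0.6964, 0.0347, 0.0128, 0.2562]

exp(z) = [20.09, 1, 0.3679, 7.389]
Sum = 28.84
p = [0.6964, 0.0347, 0.0128, 0.2562]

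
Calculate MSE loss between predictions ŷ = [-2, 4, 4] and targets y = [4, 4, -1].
MSE = 20.33

MSE = (1/3)((-2-4)² + (4-4)² + (4--1)²) = (1/3)(36 + 0 + 25) = 20.33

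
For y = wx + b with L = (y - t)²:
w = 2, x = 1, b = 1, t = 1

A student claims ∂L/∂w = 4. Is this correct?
Correct

y = (2)(1) + 1 = 3
∂L/∂y = 2(y - t) = 2(3 - 1) = 4
∂y/∂w = x = 1
∂L/∂w = 4 × 1 = 4

Claimed value: 4
Correct: The correct gradient is 4.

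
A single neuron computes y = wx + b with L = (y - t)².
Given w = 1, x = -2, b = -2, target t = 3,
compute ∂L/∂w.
∂L/∂w = 28

y = wx + b = (1)(-2) + -2 = -4
∂L/∂y = 2(y - t) = 2(-4 - 3) = -14
∂y/∂w = x = -2
∂L/∂w = ∂L/∂y · ∂y/∂w = -14 × -2 = 28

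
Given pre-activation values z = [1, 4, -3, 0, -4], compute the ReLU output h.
h = [1, 4, 0, 0, 0]

ReLU applied element-wise: max(0,1)=1, max(0,4)=4, max(0,-3)=0, max(0,0)=0, max(0,-4)=0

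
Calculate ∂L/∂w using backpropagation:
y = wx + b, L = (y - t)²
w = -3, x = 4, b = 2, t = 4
∂L/∂w = -112

y = wx + b = (-3)(4) + 2 = -10
∂L/∂y = 2(y - t) = 2(-10 - 4) = -28
∂y/∂w = x = 4
∂L/∂w = ∂L/∂y · ∂y/∂w = -28 × 4 = -112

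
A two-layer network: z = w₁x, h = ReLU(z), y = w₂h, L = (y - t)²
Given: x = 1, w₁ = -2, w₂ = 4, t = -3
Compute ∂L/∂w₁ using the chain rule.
∂L/∂w₁ = 0

Forward pass:
z = w₁x = -2×1 = -2
h = ReLU(-2) = 0
y = w₂h = 4×0 = 0

Backward pass:
∂L/∂y = 2(y - t) = 2(0 - -3) = 6
∂y/∂h = w₂ = 4
∂h/∂z = 0 (ReLU derivative)
∂z/∂w₁ = x = 1

∂L/∂w₁ = 6 × 4 × 0 × 1 = 0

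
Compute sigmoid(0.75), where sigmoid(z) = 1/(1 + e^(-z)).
0.6792

sigmoid(0.75) = 1/(1 + e^(-0.75)) = 1/(1 + 0.4724) = 0.6792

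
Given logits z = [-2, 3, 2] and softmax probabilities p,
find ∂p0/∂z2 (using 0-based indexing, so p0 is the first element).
∂p0/∂z2 = -0.001312

p = softmax(z) = [0.004902, 0.7275, 0.2676]
p0 = 0.004902, p2 = 0.2676

∂p0/∂z2 = -p0 × p2 = -0.004902 × 0.2676 = -0.001312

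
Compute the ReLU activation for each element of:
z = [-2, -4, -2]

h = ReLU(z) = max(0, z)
h = [0, 0, 0]

ReLU applied element-wise: max(0,-2)=0, max(0,-4)=0, max(0,-2)=0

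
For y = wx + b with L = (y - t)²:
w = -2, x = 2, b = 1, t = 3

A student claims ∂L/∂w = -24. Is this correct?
Correct

y = (-2)(2) + 1 = -3
∂L/∂y = 2(y - t) = 2(-3 - 3) = -12
∂y/∂w = x = 2
∂L/∂w = -12 × 2 = -24

Claimed value: -24
Correct: The correct gradient is -24.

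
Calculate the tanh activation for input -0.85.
-0.6911

tanh(-0.85) = (e^(-0.85) - e^(0.85))/(e^(-0.85) + e^(0.85)) = -0.6911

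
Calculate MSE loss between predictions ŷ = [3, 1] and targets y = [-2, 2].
MSE = 13

MSE = (1/2)((3--2)² + (1-2)²) = (1/2)(25 + 1) = 13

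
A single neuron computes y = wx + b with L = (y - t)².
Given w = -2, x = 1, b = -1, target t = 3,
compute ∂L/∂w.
∂L/∂w = -12

y = wx + b = (-2)(1) + -1 = -3
∂L/∂y = 2(y - t) = 2(-3 - 3) = -12
∂y/∂w = x = 1
∂L/∂w = ∂L/∂y · ∂y/∂w = -12 × 1 = -12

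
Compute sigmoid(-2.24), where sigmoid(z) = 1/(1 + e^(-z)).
0.09622

sigmoid(-2.24) = 1/(1 + e^(2.24)) = 1/(1 + 9.393) = 0.09622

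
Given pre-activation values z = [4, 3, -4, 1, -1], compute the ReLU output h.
h = [4, 3, 0, 1, 0]

ReLU applied element-wise: max(0,4)=4, max(0,3)=3, max(0,-4)=0, max(0,1)=1, max(0,-1)=0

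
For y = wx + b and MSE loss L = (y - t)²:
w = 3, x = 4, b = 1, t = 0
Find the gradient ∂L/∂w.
∂L/∂w = 104

y = wx + b = (3)(4) + 1 = 13
∂L/∂y = 2(y - t) = 2(13 - 0) = 26
∂y/∂w = x = 4
∂L/∂w = ∂L/∂y · ∂y/∂w = 26 × 4 = 104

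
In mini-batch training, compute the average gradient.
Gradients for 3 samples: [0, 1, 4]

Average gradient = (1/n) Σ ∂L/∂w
Average gradient = 1.667

Average = (1/3)(0 + 1 + 4) = 5/3 = 1.667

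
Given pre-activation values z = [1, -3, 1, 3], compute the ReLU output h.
h = [1, 0, 1, 3]

ReLU applied element-wise: max(0,1)=1, max(0,-3)=0, max(0,1)=1, max(0,3)=3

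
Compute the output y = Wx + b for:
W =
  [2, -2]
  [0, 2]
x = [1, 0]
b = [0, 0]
y = [2, 0]

Wx = [2×1 + -2×0, 0×1 + 2×0]
   = [2, 0]
y = Wx + b = [2 + 0, 0 + 0] = [2, 0]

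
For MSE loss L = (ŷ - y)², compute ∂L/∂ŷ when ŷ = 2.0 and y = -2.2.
∂L/∂ŷ = 8.4

∂L/∂ŷ = 2(ŷ - y) = 2(2.0 - -2.2) = 2(4.2) = 8.4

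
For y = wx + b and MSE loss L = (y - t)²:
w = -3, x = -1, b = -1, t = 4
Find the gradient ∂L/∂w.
∂L/∂w = 4

y = wx + b = (-3)(-1) + -1 = 2
∂L/∂y = 2(y - t) = 2(2 - 4) = -4
∂y/∂w = x = -1
∂L/∂w = ∂L/∂y · ∂y/∂w = -4 × -1 = 4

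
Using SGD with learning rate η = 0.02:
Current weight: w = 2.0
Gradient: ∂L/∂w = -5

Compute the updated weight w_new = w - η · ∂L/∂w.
w_new = 2.1

w_new = w - η·∂L/∂w = 2.0 - 0.02×(-5) = 2.0 - (-0.1) = 2.1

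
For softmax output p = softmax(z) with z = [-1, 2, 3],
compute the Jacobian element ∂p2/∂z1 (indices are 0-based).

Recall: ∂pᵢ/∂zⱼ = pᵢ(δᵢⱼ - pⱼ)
∂p2/∂z1 = -0.1915

p = softmax(z) = [0.01321, 0.2654, 0.7214]
p2 = 0.7214, p1 = 0.2654

∂p2/∂z1 = -p2 × p1 = -0.7214 × 0.2654 = -0.1915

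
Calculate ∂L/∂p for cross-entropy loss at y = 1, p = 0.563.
∂L/∂p = -1.776

∂L/∂p = -y/p + (1-y)/(1-p) = -1/0.563 + 0 = -1.776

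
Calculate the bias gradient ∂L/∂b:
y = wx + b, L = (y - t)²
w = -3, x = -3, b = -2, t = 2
∂L/∂b = 10

y = wx + b = (-3)(-3) + -2 = 7
∂L/∂y = 2(y - t) = 2(7 - 2) = 10
∂y/∂b = 1
∂L/∂b = ∂L/∂y · ∂y/∂b = 10 × 1 = 10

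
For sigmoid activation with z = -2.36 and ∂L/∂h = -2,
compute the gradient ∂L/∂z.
∂L/∂z = -0.1577

σ(-2.36) = 0.08627
σ'(-2.36) = σ(-2.36)(1 - σ(-2.36)) = 0.08627 × 0.9137 = 0.07883
∂L/∂z = ∂L/∂h · σ'(z) = -2 × 0.07883 = -0.1577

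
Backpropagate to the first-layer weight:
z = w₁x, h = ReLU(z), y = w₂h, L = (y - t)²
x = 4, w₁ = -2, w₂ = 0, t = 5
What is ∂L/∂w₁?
∂L/∂w₁ = 0

Forward pass:
z = w₁x = -2×4 = -8
h = ReLU(-8) = 0
y = w₂h = 0×0 = 0

Backward pass:
∂L/∂y = 2(y - t) = 2(0 - 5) = -10
∂y/∂h = w₂ = 0
∂h/∂z = 0 (ReLU derivative)
∂z/∂w₁ = x = 4

∂L/∂w₁ = -10 × 0 × 0 × 4 = 0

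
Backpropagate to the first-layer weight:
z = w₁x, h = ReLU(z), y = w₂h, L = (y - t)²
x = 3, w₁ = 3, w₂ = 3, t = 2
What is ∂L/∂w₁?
∂L/∂w₁ = 450

Forward pass:
z = w₁x = 3×3 = 9
h = ReLU(9) = 9
y = w₂h = 3×9 = 27

Backward pass:
∂L/∂y = 2(y - t) = 2(27 - 2) = 50
∂y/∂h = w₂ = 3
∂h/∂z = 1 (ReLU derivative)
∂z/∂w₁ = x = 3

∂L/∂w₁ = 50 × 3 × 1 × 3 = 450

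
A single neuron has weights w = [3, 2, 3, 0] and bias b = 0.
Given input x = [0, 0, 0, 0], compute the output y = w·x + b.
y = 0

y = (3)(0) + (2)(0) + (3)(0) + (0)(0) + 0 = 0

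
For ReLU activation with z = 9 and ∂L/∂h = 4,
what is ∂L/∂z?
∂L/∂z = 4

h = ReLU(9) = 9
Since z > 0: ∂h/∂z = 1
∂L/∂z = ∂L/∂h · ∂h/∂z = 4 × 1 = 4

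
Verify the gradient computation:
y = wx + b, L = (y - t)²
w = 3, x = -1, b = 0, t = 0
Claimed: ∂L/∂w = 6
Correct

y = (3)(-1) + 0 = -3
∂L/∂y = 2(y - t) = 2(-3 - 0) = -6
∂y/∂w = x = -1
∂L/∂w = -6 × -1 = 6

Claimed value: 6
Correct: The correct gradient is 6.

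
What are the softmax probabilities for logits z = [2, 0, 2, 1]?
p = [0.3995, 0.0541, 0.3995, 0.147]

exp(z) = [7.389, 1, 7.389, 2.718]
Sum = 18.5
p = [0.3995, 0.0541, 0.3995, 0.147]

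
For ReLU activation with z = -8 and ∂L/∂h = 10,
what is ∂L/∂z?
∂L/∂z = 0

h = ReLU(-8) = 0
Since z < 0: ∂h/∂z = 0
∂L/∂z = ∂L/∂h · ∂h/∂z = 10 × 0 = 0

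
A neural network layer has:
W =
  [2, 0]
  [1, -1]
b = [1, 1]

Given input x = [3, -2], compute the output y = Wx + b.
y = [7, 6]

Wx = [2×3 + 0×-2, 1×3 + -1×-2]
   = [6, 5]
y = Wx + b = [6 + 1, 5 + 1] = [7, 6]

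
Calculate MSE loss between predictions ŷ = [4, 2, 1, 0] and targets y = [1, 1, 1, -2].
MSE = 3.5

MSE = (1/4)((4-1)² + (2-1)² + (1-1)² + (0--2)²) = (1/4)(9 + 1 + 0 + 4) = 3.5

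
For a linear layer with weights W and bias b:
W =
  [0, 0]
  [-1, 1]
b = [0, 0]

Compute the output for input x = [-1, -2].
y = [0, -1]

Wx = [0×-1 + 0×-2, -1×-1 + 1×-2]
   = [0, -1]
y = Wx + b = [0 + 0, -1 + 0] = [0, -1]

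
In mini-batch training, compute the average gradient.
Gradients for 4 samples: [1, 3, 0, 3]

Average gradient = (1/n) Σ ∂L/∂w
Average gradient = 1.75

Average = (1/4)(1 + 3 + 0 + 3) = 7/4 = 1.75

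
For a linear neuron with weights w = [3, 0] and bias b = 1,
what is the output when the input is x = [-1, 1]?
y = -2

y = (3)(-1) + (0)(1) + 1 = -2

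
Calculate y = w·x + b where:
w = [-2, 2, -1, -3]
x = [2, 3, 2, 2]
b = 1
y = -5

y = (-2)(2) + (2)(3) + (-1)(2) + (-3)(2) + 1 = -5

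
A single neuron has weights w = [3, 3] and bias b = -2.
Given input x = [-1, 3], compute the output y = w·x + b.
y = 4

y = (3)(-1) + (3)(3) + -2 = 4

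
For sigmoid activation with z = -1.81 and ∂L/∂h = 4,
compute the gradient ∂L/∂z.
∂L/∂z = 0.4834

σ(-1.81) = 0.1406
σ'(-1.81) = σ(-1.81)(1 - σ(-1.81)) = 0.1406 × 0.8594 = 0.1209
∂L/∂z = ∂L/∂h · σ'(z) = 4 × 0.1209 = 0.4834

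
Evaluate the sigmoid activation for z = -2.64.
0.06661

sigmoid(-2.64) = 1/(1 + e^(2.64)) = 1/(1 + 14.01) = 0.06661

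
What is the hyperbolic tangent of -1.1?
-0.8005

tanh(-1.1) = (e^(-1.1) - e^(1.1))/(e^(-1.1) + e^(1.1)) = -0.8005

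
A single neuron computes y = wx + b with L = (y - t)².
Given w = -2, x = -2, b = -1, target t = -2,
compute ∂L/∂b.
∂L/∂b = 10

y = wx + b = (-2)(-2) + -1 = 3
∂L/∂y = 2(y - t) = 2(3 - -2) = 10
∂y/∂b = 1
∂L/∂b = ∂L/∂y · ∂y/∂b = 10 × 1 = 10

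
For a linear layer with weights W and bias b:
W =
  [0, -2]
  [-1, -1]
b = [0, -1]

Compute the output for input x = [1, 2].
y = [-4, -4]

Wx = [0×1 + -2×2, -1×1 + -1×2]
   = [-4, -3]
y = Wx + b = [-4 + 0, -3 + -1] = [-4, -4]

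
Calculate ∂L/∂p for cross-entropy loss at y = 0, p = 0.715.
∂L/∂p = 3.509

∂L/∂p = -y/p + (1-y)/(1-p) = 0 + 1/0.285 = 3.509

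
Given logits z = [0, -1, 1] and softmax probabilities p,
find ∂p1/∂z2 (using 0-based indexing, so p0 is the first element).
∂p1/∂z2 = -0.05989

p = softmax(z) = [0.2447, 0.09003, 0.6652]
p1 = 0.09003, p2 = 0.6652

∂p1/∂z2 = -p1 × p2 = -0.09003 × 0.6652 = -0.05989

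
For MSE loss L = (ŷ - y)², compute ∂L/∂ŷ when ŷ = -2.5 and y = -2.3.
∂L/∂ŷ = -0.4

∂L/∂ŷ = 2(ŷ - y) = 2(-2.5 - -2.3) = 2(-0.2) = -0.4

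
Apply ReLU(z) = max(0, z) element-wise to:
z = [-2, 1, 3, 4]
h = [0, 1, 3, 4]

ReLU applied element-wise: max(0,-2)=0, max(0,1)=1, max(0,3)=3, max(0,4)=4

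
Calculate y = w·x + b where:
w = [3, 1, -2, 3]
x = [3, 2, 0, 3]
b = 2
y = 22

y = (3)(3) + (1)(2) + (-2)(0) + (3)(3) + 2 = 22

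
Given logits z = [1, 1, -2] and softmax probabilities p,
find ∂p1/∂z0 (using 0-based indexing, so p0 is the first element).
∂p1/∂z0 = -0.238

p = softmax(z) = [0.4879, 0.4879, 0.02429]
p1 = 0.4879, p0 = 0.4879

∂p1/∂z0 = -p1 × p0 = -0.4879 × 0.4879 = -0.238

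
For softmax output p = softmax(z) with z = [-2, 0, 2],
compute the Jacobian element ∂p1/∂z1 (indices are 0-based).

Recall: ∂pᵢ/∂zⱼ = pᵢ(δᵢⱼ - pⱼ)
∂p1/∂z1 = 0.1035

p = softmax(z) = [0.01588, 0.1173, 0.8668]
p1 = 0.1173

∂p1/∂z1 = p1(1 - p1) = 0.1173 × (1 - 0.1173) = 0.1035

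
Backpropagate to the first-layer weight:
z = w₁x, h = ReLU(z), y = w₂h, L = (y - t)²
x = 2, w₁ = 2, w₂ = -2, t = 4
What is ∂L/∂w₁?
∂L/∂w₁ = 96

Forward pass:
z = w₁x = 2×2 = 4
h = ReLU(4) = 4
y = w₂h = -2×4 = -8

Backward pass:
∂L/∂y = 2(y - t) = 2(-8 - 4) = -24
∂y/∂h = w₂ = -2
∂h/∂z = 1 (ReLU derivative)
∂z/∂w₁ = x = 2

∂L/∂w₁ = -24 × -2 × 1 × 2 = 96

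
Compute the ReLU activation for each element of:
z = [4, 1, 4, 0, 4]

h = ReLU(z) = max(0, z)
h = [4, 1, 4, 0, 4]

ReLU applied element-wise: max(0,4)=4, max(0,1)=1, max(0,4)=4, max(0,0)=0, max(0,4)=4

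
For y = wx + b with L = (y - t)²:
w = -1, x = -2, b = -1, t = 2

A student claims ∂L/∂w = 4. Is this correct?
Correct

y = (-1)(-2) + -1 = 1
∂L/∂y = 2(y - t) = 2(1 - 2) = -2
∂y/∂w = x = -2
∂L/∂w = -2 × -2 = 4

Claimed value: 4
Correct: The correct gradient is 4.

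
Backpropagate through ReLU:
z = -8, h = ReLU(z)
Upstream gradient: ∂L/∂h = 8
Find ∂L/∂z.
∂L/∂z = 0

h = ReLU(-8) = 0
Since z < 0: ∂h/∂z = 0
∂L/∂z = ∂L/∂h · ∂h/∂z = 8 × 0 = 0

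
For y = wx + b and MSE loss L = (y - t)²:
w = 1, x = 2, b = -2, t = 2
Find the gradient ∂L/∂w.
∂L/∂w = -8

y = wx + b = (1)(2) + -2 = 0
∂L/∂y = 2(y - t) = 2(0 - 2) = -4
∂y/∂w = x = 2
∂L/∂w = ∂L/∂y · ∂y/∂w = -4 × 2 = -8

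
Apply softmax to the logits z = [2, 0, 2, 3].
p = [0.206, 0.0279, 0.206, 0.5601]

exp(z) = [7.389, 1, 7.389, 20.09]
Sum = 35.86
p = [0.206, 0.0279, 0.206, 0.5601]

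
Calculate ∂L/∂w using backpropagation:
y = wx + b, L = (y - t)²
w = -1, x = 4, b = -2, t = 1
∂L/∂w = -56

y = wx + b = (-1)(4) + -2 = -6
∂L/∂y = 2(y - t) = 2(-6 - 1) = -14
∂y/∂w = x = 4
∂L/∂w = ∂L/∂y · ∂y/∂w = -14 × 4 = -56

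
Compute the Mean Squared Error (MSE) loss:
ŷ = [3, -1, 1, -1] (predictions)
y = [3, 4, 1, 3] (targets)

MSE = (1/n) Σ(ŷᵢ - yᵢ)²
MSE = 10.25

MSE = (1/4)((3-3)² + (-1-4)² + (1-1)² + (-1-3)²) = (1/4)(0 + 25 + 0 + 16) = 10.25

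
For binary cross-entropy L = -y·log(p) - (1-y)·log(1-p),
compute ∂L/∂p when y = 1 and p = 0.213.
∂L/∂p = -4.695

∂L/∂p = -y/p + (1-y)/(1-p) = -1/0.213 + 0 = -4.695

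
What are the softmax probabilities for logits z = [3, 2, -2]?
p = [0.7275, 0.2676, 0.0049]

exp(z) = [20.09, 7.389, 0.1353]
Sum = 27.61
p = [0.7275, 0.2676, 0.0049]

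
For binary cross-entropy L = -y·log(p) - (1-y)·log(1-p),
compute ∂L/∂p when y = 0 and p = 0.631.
∂L/∂p = 2.71

∂L/∂p = -y/p + (1-y)/(1-p) = 0 + 1/0.369 = 2.71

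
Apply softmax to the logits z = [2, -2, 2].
p = [0.4955, 0.0091, 0.4955]

exp(z) = [7.389, 0.1353, 7.389]
Sum = 14.91
p = [0.4955, 0.0091, 0.4955]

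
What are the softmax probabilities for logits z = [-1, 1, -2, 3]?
p = [0.0158, 0.1166, 0.0058, 0.8618]

exp(z) = [0.3679, 2.718, 0.1353, 20.09]
Sum = 23.31
p = [0.0158, 0.1166, 0.0058, 0.8618]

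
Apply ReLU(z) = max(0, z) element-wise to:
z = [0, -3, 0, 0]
h = [0, 0, 0, 0]

ReLU applied element-wise: max(0,0)=0, max(0,-3)=0, max(0,0)=0, max(0,0)=0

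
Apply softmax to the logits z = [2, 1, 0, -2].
p = [0.6572, 0.2418, 0.0889, 0.012]

exp(z) = [7.389, 2.718, 1, 0.1353]
Sum = 11.24
p = [0.6572, 0.2418, 0.0889, 0.012]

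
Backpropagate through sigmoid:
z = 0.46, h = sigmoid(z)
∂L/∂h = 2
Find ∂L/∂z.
∂L/∂z = 0.4745

σ(0.46) = 0.613
σ'(0.46) = σ(0.46)(1 - σ(0.46)) = 0.613 × 0.387 = 0.2372
∂L/∂z = ∂L/∂h · σ'(z) = 2 × 0.2372 = 0.4745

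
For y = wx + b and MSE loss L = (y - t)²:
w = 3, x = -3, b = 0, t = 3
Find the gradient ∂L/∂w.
∂L/∂w = 72

y = wx + b = (3)(-3) + 0 = -9
∂L/∂y = 2(y - t) = 2(-9 - 3) = -24
∂y/∂w = x = -3
∂L/∂w = ∂L/∂y · ∂y/∂w = -24 × -3 = 72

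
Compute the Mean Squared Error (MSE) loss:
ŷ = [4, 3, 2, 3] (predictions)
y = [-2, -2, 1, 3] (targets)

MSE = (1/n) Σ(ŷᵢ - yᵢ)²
MSE = 15.5

MSE = (1/4)((4--2)² + (3--2)² + (2-1)² + (3-3)²) = (1/4)(36 + 25 + 1 + 0) = 15.5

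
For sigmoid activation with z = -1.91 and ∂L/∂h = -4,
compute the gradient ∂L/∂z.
∂L/∂z = -0.4494

σ(-1.91) = 0.129
σ'(-1.91) = σ(-1.91)(1 - σ(-1.91)) = 0.129 × 0.871 = 0.1123
∂L/∂z = ∂L/∂h · σ'(z) = -4 × 0.1123 = -0.4494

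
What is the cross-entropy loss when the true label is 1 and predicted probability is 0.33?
L = 1.109

L = -1·log(0.33) - 0·log(0.67) = -log(0.33) = 1.109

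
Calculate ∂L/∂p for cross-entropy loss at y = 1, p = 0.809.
∂L/∂p = -1.236

∂L/∂p = -y/p + (1-y)/(1-p) = -1/0.809 + 0 = -1.236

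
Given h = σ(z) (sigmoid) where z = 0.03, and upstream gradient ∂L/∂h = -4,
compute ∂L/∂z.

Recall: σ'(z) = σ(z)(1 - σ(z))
∂L/∂z = -0.9998

σ(0.03) = 0.5075
σ'(0.03) = σ(0.03)(1 - σ(0.03)) = 0.5075 × 0.4925 = 0.2499
∂L/∂z = ∂L/∂h · σ'(z) = -4 × 0.2499 = -0.9998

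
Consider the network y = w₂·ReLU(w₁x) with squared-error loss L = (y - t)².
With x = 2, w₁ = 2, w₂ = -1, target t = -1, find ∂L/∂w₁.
∂L/∂w₁ = 12

Forward pass:
z = w₁x = 2×2 = 4
h = ReLU(4) = 4
y = w₂h = -1×4 = -4

Backward pass:
∂L/∂y = 2(y - t) = 2(-4 - -1) = -6
∂y/∂h = w₂ = -1
∂h/∂z = 1 (ReLU derivative)
∂z/∂w₁ = x = 2

∂L/∂w₁ = -6 × -1 × 1 × 2 = 12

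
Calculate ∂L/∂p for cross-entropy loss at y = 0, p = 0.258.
∂L/∂p = 1.348

∂L/∂p = -y/p + (1-y)/(1-p) = 0 + 1/0.742 = 1.348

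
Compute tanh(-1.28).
-0.8565

tanh(-1.28) = (e^(-1.28) - e^(1.28))/(e^(-1.28) + e^(1.28)) = -0.8565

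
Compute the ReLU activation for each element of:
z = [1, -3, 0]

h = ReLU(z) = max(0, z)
h = [1, 0, 0]

ReLU applied element-wise: max(0,1)=1, max(0,-3)=0, max(0,0)=0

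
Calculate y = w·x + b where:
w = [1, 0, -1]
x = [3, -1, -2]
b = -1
y = 4

y = (1)(3) + (0)(-1) + (-1)(-2) + -1 = 4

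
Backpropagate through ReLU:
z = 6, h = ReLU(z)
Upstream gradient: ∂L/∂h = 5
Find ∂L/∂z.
∂L/∂z = 5

h = ReLU(6) = 6
Since z > 0: ∂h/∂z = 1
∂L/∂z = ∂L/∂h · ∂h/∂z = 5 × 1 = 5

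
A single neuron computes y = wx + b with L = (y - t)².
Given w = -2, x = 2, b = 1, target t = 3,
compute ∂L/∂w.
∂L/∂w = -24

y = wx + b = (-2)(2) + 1 = -3
∂L/∂y = 2(y - t) = 2(-3 - 3) = -12
∂y/∂w = x = 2
∂L/∂w = ∂L/∂y · ∂y/∂w = -12 × 2 = -24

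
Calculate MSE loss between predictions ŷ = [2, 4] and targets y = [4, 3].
MSE = 2.5

MSE = (1/2)((2-4)² + (4-3)²) = (1/2)(4 + 1) = 2.5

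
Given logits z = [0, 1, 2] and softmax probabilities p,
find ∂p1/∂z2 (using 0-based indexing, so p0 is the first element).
∂p1/∂z2 = -0.1628

p = softmax(z) = [0.09003, 0.2447, 0.6652]
p1 = 0.2447, p2 = 0.6652

∂p1/∂z2 = -p1 × p2 = -0.2447 × 0.6652 = -0.1628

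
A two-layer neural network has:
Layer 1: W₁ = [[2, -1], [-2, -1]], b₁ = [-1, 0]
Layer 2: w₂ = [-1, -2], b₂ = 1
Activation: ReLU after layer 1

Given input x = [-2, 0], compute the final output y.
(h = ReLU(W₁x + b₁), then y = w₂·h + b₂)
y = -7

Layer 1 pre-activation: z₁ = [-5, 4]
After ReLU: h = [0, 4]
Layer 2 output: y = -1×0 + -2×4 + 1 = -7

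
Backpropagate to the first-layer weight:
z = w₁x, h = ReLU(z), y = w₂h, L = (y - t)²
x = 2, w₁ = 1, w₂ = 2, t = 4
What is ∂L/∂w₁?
∂L/∂w₁ = 0

Forward pass:
z = w₁x = 1×2 = 2
h = ReLU(2) = 2
y = w₂h = 2×2 = 4

Backward pass:
∂L/∂y = 2(y - t) = 2(4 - 4) = 0
∂y/∂h = w₂ = 2
∂h/∂z = 1 (ReLU derivative)
∂z/∂w₁ = x = 2

∂L/∂w₁ = 0 × 2 × 1 × 2 = 0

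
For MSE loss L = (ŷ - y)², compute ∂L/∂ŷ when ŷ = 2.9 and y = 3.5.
∂L/∂ŷ = -1.2

∂L/∂ŷ = 2(ŷ - y) = 2(2.9 - 3.5) = 2(-0.6) = -1.2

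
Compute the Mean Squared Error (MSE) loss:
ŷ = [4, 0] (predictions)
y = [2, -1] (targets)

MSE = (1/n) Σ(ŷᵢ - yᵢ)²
MSE = 2.5

MSE = (1/2)((4-2)² + (0--1)²) = (1/2)(4 + 1) = 2.5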